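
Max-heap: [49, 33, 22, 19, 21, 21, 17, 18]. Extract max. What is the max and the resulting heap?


Max = 49
Replace root with last, heapify down
Resulting heap: [33, 21, 22, 19, 18, 21, 17]


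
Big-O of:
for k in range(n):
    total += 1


Per nesting level: O(n) = O(n)
Complexity: O(n)


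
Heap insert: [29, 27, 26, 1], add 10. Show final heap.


Append 10: [29, 27, 26, 1, 10]
Bubble up: no swaps needed
Result: [29, 27, 26, 1, 10]


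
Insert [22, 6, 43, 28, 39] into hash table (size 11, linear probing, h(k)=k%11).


Insertions: 22->slot 0; 6->slot 6; 43->slot 10; 28->slot 7; 39->slot 8
Table: [22, None, None, None, None, None, 6, 28, 39, None, 43]


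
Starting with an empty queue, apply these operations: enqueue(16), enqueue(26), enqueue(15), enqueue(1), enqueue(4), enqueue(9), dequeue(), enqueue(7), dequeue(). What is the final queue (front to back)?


enqueue(16) -> [16]
enqueue(26) -> [16, 26]
enqueue(15) -> [16, 26, 15]
enqueue(1) -> [16, 26, 15, 1]
enqueue(4) -> [16, 26, 15, 1, 4]
enqueue(9) -> [16, 26, 15, 1, 4, 9]
dequeue() returns 16 -> [26, 15, 1, 4, 9]
enqueue(7) -> [26, 15, 1, 4, 9, 7]
dequeue() returns 26 -> [15, 1, 4, 9, 7]
Final queue (front to back): [15, 1, 4, 9, 7]


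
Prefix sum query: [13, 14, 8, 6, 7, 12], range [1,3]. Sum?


Prefix sums: [0, 13, 27, 35, 41, 48, 60]
Sum[1..3] = prefix[4] - prefix[1] = 41 - 13 = 28


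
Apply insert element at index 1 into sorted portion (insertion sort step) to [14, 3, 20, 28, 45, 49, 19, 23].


After one pass: [3, 14, 20, 28, 45, 49, 19, 23]


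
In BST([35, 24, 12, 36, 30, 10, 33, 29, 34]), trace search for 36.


BST root = 35
Search for 36: compare at each node
Path: [35, 36]


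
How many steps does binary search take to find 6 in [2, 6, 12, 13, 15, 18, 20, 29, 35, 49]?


Search for 6:
[0,9] mid=4 arr[4]=15
[0,3] mid=1 arr[1]=6
Total: 2 comparisons


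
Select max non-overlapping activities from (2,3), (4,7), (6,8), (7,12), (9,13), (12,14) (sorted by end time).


Greedy: pick earliest-ending, then skip overlaps.
Selected (4 activities): [(2, 3), (4, 7), (7, 12), (12, 14)]


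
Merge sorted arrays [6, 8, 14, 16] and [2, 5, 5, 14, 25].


Compare heads, take smaller each step.
Merged: [2, 5, 5, 6, 8, 14, 14, 16, 25]


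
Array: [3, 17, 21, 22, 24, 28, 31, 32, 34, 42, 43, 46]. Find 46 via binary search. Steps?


Search for 46:
[0,11] mid=5 arr[5]=28
[6,11] mid=8 arr[8]=34
[9,11] mid=10 arr[10]=43
[11,11] mid=11 arr[11]=46
Total: 4 comparisons


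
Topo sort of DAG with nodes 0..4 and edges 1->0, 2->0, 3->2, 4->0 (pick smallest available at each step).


Kahn's algorithm, process smallest node first
Order: [1, 3, 2, 4, 0]


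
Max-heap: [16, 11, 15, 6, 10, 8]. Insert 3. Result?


Append 3: [16, 11, 15, 6, 10, 8, 3]
Bubble up: no swaps needed
Result: [16, 11, 15, 6, 10, 8, 3]


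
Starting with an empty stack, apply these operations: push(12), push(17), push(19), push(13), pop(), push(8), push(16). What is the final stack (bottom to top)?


push(12) -> [12]
push(17) -> [12, 17]
push(19) -> [12, 17, 19]
push(13) -> [12, 17, 19, 13]
pop() returns 13 -> [12, 17, 19]
push(8) -> [12, 17, 19, 8]
push(16) -> [12, 17, 19, 8, 16]
Final stack (bottom to top): [12, 17, 19, 8, 16]


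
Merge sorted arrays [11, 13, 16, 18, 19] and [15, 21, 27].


Compare heads, take smaller each step.
Merged: [11, 13, 15, 16, 18, 19, 21, 27]


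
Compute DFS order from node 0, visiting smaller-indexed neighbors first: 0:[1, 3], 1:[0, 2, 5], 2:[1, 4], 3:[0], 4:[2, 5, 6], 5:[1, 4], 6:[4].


DFS stack-based: start with [0]
Visit order: [0, 1, 2, 4, 5, 6, 3]


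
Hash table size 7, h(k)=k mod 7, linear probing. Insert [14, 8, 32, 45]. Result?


Insertions: 14->slot 0; 8->slot 1; 32->slot 4; 45->slot 3
Table: [14, 8, None, 45, 32, None, None]


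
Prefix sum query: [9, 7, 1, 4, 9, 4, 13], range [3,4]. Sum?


Prefix sums: [0, 9, 16, 17, 21, 30, 34, 47]
Sum[3..4] = prefix[5] - prefix[3] = 30 - 17 = 13


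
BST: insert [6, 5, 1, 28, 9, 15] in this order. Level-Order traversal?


Root = 6; build tree by BST insertion.
Level-Order traversal: [6, 5, 28, 1, 9, 15]


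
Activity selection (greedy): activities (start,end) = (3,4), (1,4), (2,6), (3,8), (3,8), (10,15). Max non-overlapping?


Greedy: pick earliest-ending, then skip overlaps.
Selected (2 activities): [(3, 4), (10, 15)]


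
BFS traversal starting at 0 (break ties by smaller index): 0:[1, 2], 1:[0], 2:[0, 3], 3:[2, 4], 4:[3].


BFS queue: start with [0]
Visit order: [0, 1, 2, 3, 4]


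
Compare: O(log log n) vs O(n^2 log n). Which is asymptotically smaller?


double-logarithmic grows slower than n^2 log n
O(log log n) is asymptotically smaller; O(n^2 log n) grows faster


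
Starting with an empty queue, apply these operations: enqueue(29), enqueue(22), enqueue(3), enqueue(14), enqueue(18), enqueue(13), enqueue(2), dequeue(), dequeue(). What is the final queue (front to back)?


enqueue(29) -> [29]
enqueue(22) -> [29, 22]
enqueue(3) -> [29, 22, 3]
enqueue(14) -> [29, 22, 3, 14]
enqueue(18) -> [29, 22, 3, 14, 18]
enqueue(13) -> [29, 22, 3, 14, 18, 13]
enqueue(2) -> [29, 22, 3, 14, 18, 13, 2]
dequeue() returns 29 -> [22, 3, 14, 18, 13, 2]
dequeue() returns 22 -> [3, 14, 18, 13, 2]
Final queue (front to back): [3, 14, 18, 13, 2]


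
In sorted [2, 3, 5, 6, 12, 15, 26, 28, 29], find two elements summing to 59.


Two pointers: lo=0, hi=8
No pair sums to 59


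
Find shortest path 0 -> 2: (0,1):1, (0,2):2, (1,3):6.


Dijkstra from 0:
Distances: {0: 0, 1: 1, 2: 2, 3: 7}
Shortest distance to 2 = 2, path = [0, 2]


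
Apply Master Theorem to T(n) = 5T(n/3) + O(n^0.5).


a=5, b=3, c=0.5. log_3(5)=1.465 > c=0.5. Case 1: O(n^log_b(a)) = O(n^1.465)
Complexity: O(n^1.465)


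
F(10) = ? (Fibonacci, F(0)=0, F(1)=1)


F(n)=F(n-1)+F(n-2)
...F(8)=21, F(9)=34, F(10)=55


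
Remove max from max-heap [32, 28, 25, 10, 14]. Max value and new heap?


Max = 32
Replace root with last, heapify down
Resulting heap: [28, 14, 25, 10]


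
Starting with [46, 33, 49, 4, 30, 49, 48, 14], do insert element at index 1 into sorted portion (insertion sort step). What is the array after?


After one pass: [33, 46, 49, 4, 30, 49, 48, 14]


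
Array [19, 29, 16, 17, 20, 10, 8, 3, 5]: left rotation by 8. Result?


Left rotate by 8: [5, 19, 29, 16, 17, 20, 10, 8, 3]


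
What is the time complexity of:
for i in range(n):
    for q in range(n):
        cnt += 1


Per nesting level: O(n) * O(n) = O(n^2)
Complexity: O(n^2)


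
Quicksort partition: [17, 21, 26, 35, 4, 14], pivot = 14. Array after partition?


Elements <= 14 go left of pivot.
Result: [4, 14, 26, 35, 17, 21], pivot at index 1


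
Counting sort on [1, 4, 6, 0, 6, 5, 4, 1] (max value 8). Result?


Count array: [1, 2, 0, 0, 2, 1, 2, 0, 0]
Reconstruct: [0, 1, 1, 4, 4, 5, 6, 6]


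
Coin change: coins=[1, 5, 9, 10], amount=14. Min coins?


dp[0]=0; dp[i]=1+min(dp[i-c] for c in coins)
...dp[9]=1, dp[10]=1, dp[11]=2, dp[12]=3, dp[13]=4, dp[14]=2
Minimum coins for 14 = 2


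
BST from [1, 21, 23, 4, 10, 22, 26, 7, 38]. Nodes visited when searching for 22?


BST root = 1
Search for 22: compare at each node
Path: [1, 21, 23, 22]


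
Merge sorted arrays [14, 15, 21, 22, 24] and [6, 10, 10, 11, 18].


Compare heads, take smaller each step.
Merged: [6, 10, 10, 11, 14, 15, 18, 21, 22, 24]


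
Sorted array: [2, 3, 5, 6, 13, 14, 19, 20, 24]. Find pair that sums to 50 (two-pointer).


Two pointers: lo=0, hi=8
No pair sums to 50


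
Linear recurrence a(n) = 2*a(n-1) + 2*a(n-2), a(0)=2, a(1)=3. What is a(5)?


Build bottom-up:
...a(3)=26, a(4)=72, a(5)=2*72+2*26=196


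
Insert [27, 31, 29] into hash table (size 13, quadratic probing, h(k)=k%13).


Insertions: 27->slot 1; 31->slot 5; 29->slot 3
Table: [None, 27, None, 29, None, 31, None, None, None, None, None, None, None]


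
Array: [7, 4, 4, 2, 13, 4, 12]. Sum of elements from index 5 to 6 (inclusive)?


Prefix sums: [0, 7, 11, 15, 17, 30, 34, 46]
Sum[5..6] = prefix[7] - prefix[5] = 46 - 30 = 16


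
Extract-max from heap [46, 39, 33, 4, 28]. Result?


Max = 46
Replace root with last, heapify down
Resulting heap: [39, 28, 33, 4]


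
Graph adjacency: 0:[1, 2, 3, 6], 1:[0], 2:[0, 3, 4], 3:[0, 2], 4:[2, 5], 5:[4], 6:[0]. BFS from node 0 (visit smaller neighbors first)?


BFS queue: start with [0]
Visit order: [0, 1, 2, 3, 6, 4, 5]


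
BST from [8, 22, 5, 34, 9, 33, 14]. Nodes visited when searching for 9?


BST root = 8
Search for 9: compare at each node
Path: [8, 22, 9]


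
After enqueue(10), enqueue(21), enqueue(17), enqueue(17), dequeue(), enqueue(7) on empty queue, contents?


enqueue(10) -> [10]
enqueue(21) -> [10, 21]
enqueue(17) -> [10, 21, 17]
enqueue(17) -> [10, 21, 17, 17]
dequeue() returns 10 -> [21, 17, 17]
enqueue(7) -> [21, 17, 17, 7]
Final queue (front to back): [21, 17, 17, 7]


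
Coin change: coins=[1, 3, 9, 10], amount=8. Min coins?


dp[0]=0; dp[i]=1+min(dp[i-c] for c in coins)
...dp[3]=1, dp[4]=2, dp[5]=3, dp[6]=2, dp[7]=3, dp[8]=4
Minimum coins for 8 = 4


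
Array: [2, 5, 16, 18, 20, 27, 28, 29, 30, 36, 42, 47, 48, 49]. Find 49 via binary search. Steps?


Search for 49:
[0,13] mid=6 arr[6]=28
[7,13] mid=10 arr[10]=42
[11,13] mid=12 arr[12]=48
[13,13] mid=13 arr[13]=49
Total: 4 comparisons


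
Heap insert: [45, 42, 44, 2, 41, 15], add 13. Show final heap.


Append 13: [45, 42, 44, 2, 41, 15, 13]
Bubble up: no swaps needed
Result: [45, 42, 44, 2, 41, 15, 13]


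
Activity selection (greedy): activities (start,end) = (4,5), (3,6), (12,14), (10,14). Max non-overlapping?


Greedy: pick earliest-ending, then skip overlaps.
Selected (2 activities): [(4, 5), (12, 14)]


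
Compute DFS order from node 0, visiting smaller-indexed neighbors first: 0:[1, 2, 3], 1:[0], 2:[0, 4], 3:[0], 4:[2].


DFS stack-based: start with [0]
Visit order: [0, 1, 2, 4, 3]


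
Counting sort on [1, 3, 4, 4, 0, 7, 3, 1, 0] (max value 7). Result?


Count array: [2, 2, 0, 2, 2, 0, 0, 1]
Reconstruct: [0, 0, 1, 1, 3, 3, 4, 4, 7]


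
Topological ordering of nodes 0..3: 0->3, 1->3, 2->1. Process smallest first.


Kahn's algorithm, process smallest node first
Order: [0, 2, 1, 3]


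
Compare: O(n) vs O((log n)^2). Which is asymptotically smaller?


polylogarithmic grows slower than linear
O((log n)^2) is asymptotically smaller; O(n) grows faster


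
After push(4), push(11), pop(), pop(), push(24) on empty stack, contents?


push(4) -> [4]
push(11) -> [4, 11]
pop() returns 11 -> [4]
pop() returns 4 -> []
push(24) -> [24]
Final stack (bottom to top): [24]


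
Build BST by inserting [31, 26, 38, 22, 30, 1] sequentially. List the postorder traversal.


Root = 31; build tree by BST insertion.
Postorder traversal: [1, 22, 30, 26, 38, 31]


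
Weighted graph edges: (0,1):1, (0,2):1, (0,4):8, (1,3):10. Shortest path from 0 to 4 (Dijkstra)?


Dijkstra from 0:
Distances: {0: 0, 1: 1, 2: 1, 3: 11, 4: 8}
Shortest distance to 4 = 8, path = [0, 4]


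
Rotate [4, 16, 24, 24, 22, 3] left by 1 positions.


Left rotate by 1: [16, 24, 24, 22, 3, 4]


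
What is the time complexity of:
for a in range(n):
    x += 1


Per nesting level: O(n) = O(n)
Complexity: O(n)


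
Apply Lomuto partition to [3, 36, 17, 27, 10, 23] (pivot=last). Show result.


Elements <= 23 go left of pivot.
Result: [3, 17, 10, 23, 36, 27], pivot at index 3


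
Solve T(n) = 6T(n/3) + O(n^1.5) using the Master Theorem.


a=6, b=3, c=1.5. log_3(6)=1.631 > c=1.5. Case 1: O(n^log_b(a)) = O(n^1.631)
Complexity: O(n^1.631)


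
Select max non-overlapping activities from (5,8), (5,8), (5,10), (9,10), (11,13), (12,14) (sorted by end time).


Greedy: pick earliest-ending, then skip overlaps.
Selected (3 activities): [(5, 8), (9, 10), (11, 13)]


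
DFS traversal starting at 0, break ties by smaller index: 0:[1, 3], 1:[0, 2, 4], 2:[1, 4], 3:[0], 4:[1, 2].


DFS stack-based: start with [0]
Visit order: [0, 1, 2, 4, 3]


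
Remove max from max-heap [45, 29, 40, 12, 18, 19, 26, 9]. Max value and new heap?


Max = 45
Replace root with last, heapify down
Resulting heap: [40, 29, 26, 12, 18, 19, 9]


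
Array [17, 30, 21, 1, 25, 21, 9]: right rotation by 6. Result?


Right rotate by 6: [30, 21, 1, 25, 21, 9, 17]


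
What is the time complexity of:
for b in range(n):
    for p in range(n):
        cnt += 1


Per nesting level: O(n) * O(n) = O(n^2)
Complexity: O(n^2)


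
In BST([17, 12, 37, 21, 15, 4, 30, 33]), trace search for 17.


BST root = 17
Search for 17: compare at each node
Path: [17]


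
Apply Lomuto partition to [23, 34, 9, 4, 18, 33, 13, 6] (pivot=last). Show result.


Elements <= 6 go left of pivot.
Result: [4, 6, 9, 23, 18, 33, 13, 34], pivot at index 1


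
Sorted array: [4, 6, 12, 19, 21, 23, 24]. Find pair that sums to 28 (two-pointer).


Two pointers: lo=0, hi=6
Found pair: (4, 24) summing to 28


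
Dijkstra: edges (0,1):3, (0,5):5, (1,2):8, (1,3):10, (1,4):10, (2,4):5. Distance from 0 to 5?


Dijkstra from 0:
Distances: {0: 0, 1: 3, 2: 11, 3: 13, 4: 13, 5: 5}
Shortest distance to 5 = 5, path = [0, 5]


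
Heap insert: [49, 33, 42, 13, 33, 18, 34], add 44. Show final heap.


Append 44: [49, 33, 42, 13, 33, 18, 34, 44]
Bubble up: swap idx 7(44) with idx 3(13); swap idx 3(44) with idx 1(33)
Result: [49, 44, 42, 33, 33, 18, 34, 13]


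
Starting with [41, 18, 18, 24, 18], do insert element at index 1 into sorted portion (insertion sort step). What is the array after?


After one pass: [18, 41, 18, 24, 18]


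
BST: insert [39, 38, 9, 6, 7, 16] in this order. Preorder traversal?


Root = 39; build tree by BST insertion.
Preorder traversal: [39, 38, 9, 6, 7, 16]


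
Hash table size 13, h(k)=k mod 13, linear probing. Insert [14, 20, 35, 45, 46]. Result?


Insertions: 14->slot 1; 20->slot 7; 35->slot 9; 45->slot 6; 46->slot 8
Table: [None, 14, None, None, None, None, 45, 20, 46, 35, None, None, None]


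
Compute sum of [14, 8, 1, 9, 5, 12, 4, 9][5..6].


Prefix sums: [0, 14, 22, 23, 32, 37, 49, 53, 62]
Sum[5..6] = prefix[7] - prefix[5] = 53 - 37 = 16


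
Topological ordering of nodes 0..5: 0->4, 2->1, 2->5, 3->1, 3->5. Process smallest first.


Kahn's algorithm, process smallest node first
Order: [0, 2, 3, 1, 4, 5]


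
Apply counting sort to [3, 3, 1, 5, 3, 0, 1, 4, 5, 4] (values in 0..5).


Count array: [1, 2, 0, 3, 2, 2]
Reconstruct: [0, 1, 1, 3, 3, 3, 4, 4, 5, 5]


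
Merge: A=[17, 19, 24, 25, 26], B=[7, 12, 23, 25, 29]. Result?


Compare heads, take smaller each step.
Merged: [7, 12, 17, 19, 23, 24, 25, 25, 26, 29]


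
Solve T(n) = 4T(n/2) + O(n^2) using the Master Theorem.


a=4, b=2, c=2. log_2(4)=2 = c=2. Case 2: O(n^c log n) = O(n^2 log n)
Complexity: O(n^2 log n)


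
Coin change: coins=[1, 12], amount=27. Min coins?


dp[0]=0; dp[i]=1+min(dp[i-c] for c in coins)
...dp[22]=11, dp[23]=12, dp[24]=2, dp[25]=3, dp[26]=4, dp[27]=5
Minimum coins for 27 = 5


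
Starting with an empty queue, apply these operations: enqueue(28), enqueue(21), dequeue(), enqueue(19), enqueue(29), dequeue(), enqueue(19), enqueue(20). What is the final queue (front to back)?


enqueue(28) -> [28]
enqueue(21) -> [28, 21]
dequeue() returns 28 -> [21]
enqueue(19) -> [21, 19]
enqueue(29) -> [21, 19, 29]
dequeue() returns 21 -> [19, 29]
enqueue(19) -> [19, 29, 19]
enqueue(20) -> [19, 29, 19, 20]
Final queue (front to back): [19, 29, 19, 20]


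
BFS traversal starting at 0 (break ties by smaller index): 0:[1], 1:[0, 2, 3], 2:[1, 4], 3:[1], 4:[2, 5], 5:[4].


BFS queue: start with [0]
Visit order: [0, 1, 2, 3, 4, 5]


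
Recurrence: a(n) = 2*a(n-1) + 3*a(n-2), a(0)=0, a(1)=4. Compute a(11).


Build bottom-up:
...a(9)=19684, a(10)=59048, a(11)=2*59048+3*19684=177148


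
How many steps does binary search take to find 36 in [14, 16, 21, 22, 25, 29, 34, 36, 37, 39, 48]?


Search for 36:
[0,10] mid=5 arr[5]=29
[6,10] mid=8 arr[8]=37
[6,7] mid=6 arr[6]=34
[7,7] mid=7 arr[7]=36
Total: 4 comparisons


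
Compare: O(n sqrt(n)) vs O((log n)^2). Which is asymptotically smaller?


polylogarithmic grows slower than n^1.5
O((log n)^2) is asymptotically smaller; O(n sqrt(n)) grows faster


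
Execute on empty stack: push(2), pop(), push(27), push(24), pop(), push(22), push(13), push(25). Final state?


push(2) -> [2]
pop() returns 2 -> []
push(27) -> [27]
push(24) -> [27, 24]
pop() returns 24 -> [27]
push(22) -> [27, 22]
push(13) -> [27, 22, 13]
push(25) -> [27, 22, 13, 25]
Final stack (bottom to top): [27, 22, 13, 25]


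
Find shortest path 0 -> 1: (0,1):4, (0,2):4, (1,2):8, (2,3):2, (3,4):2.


Dijkstra from 0:
Distances: {0: 0, 1: 4, 2: 4, 3: 6, 4: 8}
Shortest distance to 1 = 4, path = [0, 1]


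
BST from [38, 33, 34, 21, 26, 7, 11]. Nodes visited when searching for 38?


BST root = 38
Search for 38: compare at each node
Path: [38]


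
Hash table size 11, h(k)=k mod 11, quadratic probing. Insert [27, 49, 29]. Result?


Insertions: 27->slot 5; 49->slot 6; 29->slot 7
Table: [None, None, None, None, None, 27, 49, 29, None, None, None]


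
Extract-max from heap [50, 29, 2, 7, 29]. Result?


Max = 50
Replace root with last, heapify down
Resulting heap: [29, 29, 2, 7]


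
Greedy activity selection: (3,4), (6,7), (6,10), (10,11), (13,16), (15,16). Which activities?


Greedy: pick earliest-ending, then skip overlaps.
Selected (4 activities): [(3, 4), (6, 7), (10, 11), (13, 16)]


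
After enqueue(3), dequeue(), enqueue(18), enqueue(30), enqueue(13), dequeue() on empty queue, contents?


enqueue(3) -> [3]
dequeue() returns 3 -> []
enqueue(18) -> [18]
enqueue(30) -> [18, 30]
enqueue(13) -> [18, 30, 13]
dequeue() returns 18 -> [30, 13]
Final queue (front to back): [30, 13]


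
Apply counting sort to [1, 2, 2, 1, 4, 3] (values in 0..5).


Count array: [0, 2, 2, 1, 1, 0]
Reconstruct: [1, 1, 2, 2, 3, 4]


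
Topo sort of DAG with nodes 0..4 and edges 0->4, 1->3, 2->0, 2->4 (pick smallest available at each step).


Kahn's algorithm, process smallest node first
Order: [1, 2, 0, 3, 4]


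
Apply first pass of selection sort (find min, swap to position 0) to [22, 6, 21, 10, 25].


After one pass: [6, 22, 21, 10, 25]


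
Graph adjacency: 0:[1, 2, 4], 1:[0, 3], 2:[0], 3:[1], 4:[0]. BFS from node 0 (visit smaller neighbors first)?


BFS queue: start with [0]
Visit order: [0, 1, 2, 4, 3]


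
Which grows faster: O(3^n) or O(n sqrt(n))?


n^1.5 grows slower than exponential (base 3)
O(n sqrt(n)) is asymptotically smaller; O(3^n) grows faster


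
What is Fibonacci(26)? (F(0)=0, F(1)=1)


F(n)=F(n-1)+F(n-2)
...F(24)=46368, F(25)=75025, F(26)=121393


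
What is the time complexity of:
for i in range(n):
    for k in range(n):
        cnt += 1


Per nesting level: O(n) * O(n) = O(n^2)
Complexity: O(n^2)


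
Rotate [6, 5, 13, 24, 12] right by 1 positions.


Right rotate by 1: [12, 6, 5, 13, 24]


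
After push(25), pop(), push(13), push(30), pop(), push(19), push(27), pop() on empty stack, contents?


push(25) -> [25]
pop() returns 25 -> []
push(13) -> [13]
push(30) -> [13, 30]
pop() returns 30 -> [13]
push(19) -> [13, 19]
push(27) -> [13, 19, 27]
pop() returns 27 -> [13, 19]
Final stack (bottom to top): [13, 19]


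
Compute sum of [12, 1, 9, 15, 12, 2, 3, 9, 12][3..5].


Prefix sums: [0, 12, 13, 22, 37, 49, 51, 54, 63, 75]
Sum[3..5] = prefix[6] - prefix[3] = 51 - 22 = 29


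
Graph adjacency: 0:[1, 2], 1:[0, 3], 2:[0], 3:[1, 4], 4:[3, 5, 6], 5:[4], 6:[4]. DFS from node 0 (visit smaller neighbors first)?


DFS stack-based: start with [0]
Visit order: [0, 1, 3, 4, 5, 6, 2]


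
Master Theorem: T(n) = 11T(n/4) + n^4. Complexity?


a=11, b=4, c=4. log_4(11)=1.730 < c=4. Case 3: O(n^c) = O(n^4)
Complexity: O(n^4)


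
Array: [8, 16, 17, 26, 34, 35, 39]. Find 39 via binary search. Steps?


Search for 39:
[0,6] mid=3 arr[3]=26
[4,6] mid=5 arr[5]=35
[6,6] mid=6 arr[6]=39
Total: 3 comparisons


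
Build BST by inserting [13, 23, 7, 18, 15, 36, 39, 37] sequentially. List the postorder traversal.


Root = 13; build tree by BST insertion.
Postorder traversal: [7, 15, 18, 37, 39, 36, 23, 13]


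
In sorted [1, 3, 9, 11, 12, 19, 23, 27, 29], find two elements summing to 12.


Two pointers: lo=0, hi=8
Found pair: (1, 11) summing to 12


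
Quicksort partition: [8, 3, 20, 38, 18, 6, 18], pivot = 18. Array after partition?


Elements <= 18 go left of pivot.
Result: [8, 3, 18, 6, 18, 38, 20], pivot at index 4


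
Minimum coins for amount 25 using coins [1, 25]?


dp[0]=0; dp[i]=1+min(dp[i-c] for c in coins)
...dp[20]=20, dp[21]=21, dp[22]=22, dp[23]=23, dp[24]=24, dp[25]=1
Minimum coins for 25 = 1


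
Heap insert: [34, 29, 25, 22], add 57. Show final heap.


Append 57: [34, 29, 25, 22, 57]
Bubble up: swap idx 4(57) with idx 1(29); swap idx 1(57) with idx 0(34)
Result: [57, 34, 25, 22, 29]


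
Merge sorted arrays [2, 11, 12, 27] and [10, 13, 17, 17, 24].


Compare heads, take smaller each step.
Merged: [2, 10, 11, 12, 13, 17, 17, 24, 27]


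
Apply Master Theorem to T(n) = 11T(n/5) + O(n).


a=11, b=5, c=1. log_5(11)=1.490 > c=1. Case 1: O(n^log_b(a)) = O(n^1.490)
Complexity: O(n^1.490)


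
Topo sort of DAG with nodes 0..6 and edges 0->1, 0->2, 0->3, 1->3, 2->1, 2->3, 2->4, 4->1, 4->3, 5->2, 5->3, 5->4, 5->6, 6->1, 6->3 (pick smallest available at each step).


Kahn's algorithm, process smallest node first
Order: [0, 5, 2, 4, 6, 1, 3]


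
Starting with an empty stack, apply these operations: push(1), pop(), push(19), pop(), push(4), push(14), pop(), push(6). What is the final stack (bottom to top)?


push(1) -> [1]
pop() returns 1 -> []
push(19) -> [19]
pop() returns 19 -> []
push(4) -> [4]
push(14) -> [4, 14]
pop() returns 14 -> [4]
push(6) -> [4, 6]
Final stack (bottom to top): [4, 6]


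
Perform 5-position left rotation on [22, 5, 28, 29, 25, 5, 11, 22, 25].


Left rotate by 5: [5, 11, 22, 25, 22, 5, 28, 29, 25]


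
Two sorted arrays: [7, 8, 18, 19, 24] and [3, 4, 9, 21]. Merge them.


Compare heads, take smaller each step.
Merged: [3, 4, 7, 8, 9, 18, 19, 21, 24]


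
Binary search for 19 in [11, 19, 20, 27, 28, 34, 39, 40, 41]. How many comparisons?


Search for 19:
[0,8] mid=4 arr[4]=28
[0,3] mid=1 arr[1]=19
Total: 2 comparisons


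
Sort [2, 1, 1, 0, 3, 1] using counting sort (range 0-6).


Count array: [1, 3, 1, 1, 0, 0, 0]
Reconstruct: [0, 1, 1, 1, 2, 3]


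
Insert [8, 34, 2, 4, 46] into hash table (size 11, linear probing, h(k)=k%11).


Insertions: 8->slot 8; 34->slot 1; 2->slot 2; 4->slot 4; 46->slot 3
Table: [None, 34, 2, 46, 4, None, None, None, 8, None, None]


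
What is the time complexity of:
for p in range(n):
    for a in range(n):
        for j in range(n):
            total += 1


Per nesting level: O(n) * O(n) * O(n) = O(n^3)
Complexity: O(n^3)


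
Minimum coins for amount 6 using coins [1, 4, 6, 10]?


dp[0]=0; dp[i]=1+min(dp[i-c] for c in coins)
...dp[1]=1, dp[2]=2, dp[3]=3, dp[4]=1, dp[5]=2, dp[6]=1
Minimum coins for 6 = 1


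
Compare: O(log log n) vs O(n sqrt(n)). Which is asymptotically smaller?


double-logarithmic grows slower than n^1.5
O(log log n) is asymptotically smaller; O(n sqrt(n)) grows faster


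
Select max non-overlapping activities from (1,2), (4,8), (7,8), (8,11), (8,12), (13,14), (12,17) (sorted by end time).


Greedy: pick earliest-ending, then skip overlaps.
Selected (4 activities): [(1, 2), (4, 8), (8, 11), (13, 14)]


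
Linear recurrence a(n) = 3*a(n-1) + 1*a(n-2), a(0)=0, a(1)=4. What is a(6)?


Build bottom-up:
...a(4)=132, a(5)=436, a(6)=3*436+1*132=1440


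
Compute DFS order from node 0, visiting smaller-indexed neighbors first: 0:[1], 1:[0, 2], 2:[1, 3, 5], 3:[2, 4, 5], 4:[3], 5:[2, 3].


DFS stack-based: start with [0]
Visit order: [0, 1, 2, 3, 4, 5]


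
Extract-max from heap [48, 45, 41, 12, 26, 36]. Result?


Max = 48
Replace root with last, heapify down
Resulting heap: [45, 36, 41, 12, 26]


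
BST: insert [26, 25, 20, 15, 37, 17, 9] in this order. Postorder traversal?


Root = 26; build tree by BST insertion.
Postorder traversal: [9, 17, 15, 20, 25, 37, 26]


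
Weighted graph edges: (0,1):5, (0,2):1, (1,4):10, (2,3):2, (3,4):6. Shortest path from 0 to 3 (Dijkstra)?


Dijkstra from 0:
Distances: {0: 0, 1: 5, 2: 1, 3: 3, 4: 9}
Shortest distance to 3 = 3, path = [0, 2, 3]


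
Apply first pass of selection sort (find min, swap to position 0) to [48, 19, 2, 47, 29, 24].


After one pass: [2, 19, 48, 47, 29, 24]


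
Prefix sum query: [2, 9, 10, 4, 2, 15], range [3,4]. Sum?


Prefix sums: [0, 2, 11, 21, 25, 27, 42]
Sum[3..4] = prefix[5] - prefix[3] = 27 - 21 = 6


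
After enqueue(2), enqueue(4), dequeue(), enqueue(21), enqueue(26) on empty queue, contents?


enqueue(2) -> [2]
enqueue(4) -> [2, 4]
dequeue() returns 2 -> [4]
enqueue(21) -> [4, 21]
enqueue(26) -> [4, 21, 26]
Final queue (front to back): [4, 21, 26]


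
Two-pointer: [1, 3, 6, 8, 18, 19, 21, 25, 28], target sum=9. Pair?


Two pointers: lo=0, hi=8
Found pair: (1, 8) summing to 9


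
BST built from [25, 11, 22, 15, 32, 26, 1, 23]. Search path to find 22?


BST root = 25
Search for 22: compare at each node
Path: [25, 11, 22]


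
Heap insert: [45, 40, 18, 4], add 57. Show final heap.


Append 57: [45, 40, 18, 4, 57]
Bubble up: swap idx 4(57) with idx 1(40); swap idx 1(57) with idx 0(45)
Result: [57, 45, 18, 4, 40]


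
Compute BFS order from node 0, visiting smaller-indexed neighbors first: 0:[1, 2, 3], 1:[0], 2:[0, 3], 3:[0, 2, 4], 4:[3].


BFS queue: start with [0]
Visit order: [0, 1, 2, 3, 4]


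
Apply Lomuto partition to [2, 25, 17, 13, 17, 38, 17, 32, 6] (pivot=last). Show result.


Elements <= 6 go left of pivot.
Result: [2, 6, 17, 13, 17, 38, 17, 32, 25], pivot at index 1


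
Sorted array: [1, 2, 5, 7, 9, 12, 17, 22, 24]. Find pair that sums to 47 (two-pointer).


Two pointers: lo=0, hi=8
No pair sums to 47


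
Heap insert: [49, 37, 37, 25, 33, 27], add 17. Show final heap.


Append 17: [49, 37, 37, 25, 33, 27, 17]
Bubble up: no swaps needed
Result: [49, 37, 37, 25, 33, 27, 17]


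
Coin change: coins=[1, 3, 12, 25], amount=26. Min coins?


dp[0]=0; dp[i]=1+min(dp[i-c] for c in coins)
...dp[21]=4, dp[22]=5, dp[23]=6, dp[24]=2, dp[25]=1, dp[26]=2
Minimum coins for 26 = 2


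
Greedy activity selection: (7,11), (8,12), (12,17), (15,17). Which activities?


Greedy: pick earliest-ending, then skip overlaps.
Selected (2 activities): [(7, 11), (12, 17)]


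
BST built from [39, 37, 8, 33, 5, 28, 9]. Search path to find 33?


BST root = 39
Search for 33: compare at each node
Path: [39, 37, 8, 33]


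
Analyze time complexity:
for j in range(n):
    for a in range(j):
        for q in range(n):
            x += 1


Per nesting level: O(n) * O(n) [triangular over j] * O(n) = O(n^3)
Complexity: O(n^3)


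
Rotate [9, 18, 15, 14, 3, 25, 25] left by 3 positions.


Left rotate by 3: [14, 3, 25, 25, 9, 18, 15]


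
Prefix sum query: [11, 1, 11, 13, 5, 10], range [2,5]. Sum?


Prefix sums: [0, 11, 12, 23, 36, 41, 51]
Sum[2..5] = prefix[6] - prefix[2] = 51 - 12 = 39


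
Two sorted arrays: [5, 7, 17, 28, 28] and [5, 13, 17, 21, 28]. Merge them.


Compare heads, take smaller each step.
Merged: [5, 5, 7, 13, 17, 17, 21, 28, 28, 28]


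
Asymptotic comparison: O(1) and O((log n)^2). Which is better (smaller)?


constant grows slower than polylogarithmic
O(1) is asymptotically smaller; O((log n)^2) grows faster


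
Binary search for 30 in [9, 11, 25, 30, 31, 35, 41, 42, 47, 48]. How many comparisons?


Search for 30:
[0,9] mid=4 arr[4]=31
[0,3] mid=1 arr[1]=11
[2,3] mid=2 arr[2]=25
[3,3] mid=3 arr[3]=30
Total: 4 comparisons


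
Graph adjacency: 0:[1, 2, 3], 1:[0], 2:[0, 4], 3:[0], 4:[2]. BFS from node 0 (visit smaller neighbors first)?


BFS queue: start with [0]
Visit order: [0, 1, 2, 3, 4]


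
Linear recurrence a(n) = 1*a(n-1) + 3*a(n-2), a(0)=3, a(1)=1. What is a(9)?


Build bottom-up:
...a(7)=457, a(8)=1090, a(9)=1*1090+3*457=2461


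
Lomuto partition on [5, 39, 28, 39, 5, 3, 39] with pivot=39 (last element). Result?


Elements <= 39 go left of pivot.
Result: [5, 39, 28, 39, 5, 3, 39], pivot at index 6


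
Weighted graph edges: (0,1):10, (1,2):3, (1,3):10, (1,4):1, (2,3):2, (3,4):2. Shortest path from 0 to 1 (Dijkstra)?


Dijkstra from 0:
Distances: {0: 0, 1: 10, 2: 13, 3: 13, 4: 11}
Shortest distance to 1 = 10, path = [0, 1]


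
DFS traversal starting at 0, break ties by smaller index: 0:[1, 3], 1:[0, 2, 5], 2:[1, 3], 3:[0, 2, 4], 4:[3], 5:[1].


DFS stack-based: start with [0]
Visit order: [0, 1, 2, 3, 4, 5]


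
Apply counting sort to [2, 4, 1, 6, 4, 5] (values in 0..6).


Count array: [0, 1, 1, 0, 2, 1, 1]
Reconstruct: [1, 2, 4, 4, 5, 6]


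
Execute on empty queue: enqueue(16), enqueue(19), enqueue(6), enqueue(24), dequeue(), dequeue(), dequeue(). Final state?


enqueue(16) -> [16]
enqueue(19) -> [16, 19]
enqueue(6) -> [16, 19, 6]
enqueue(24) -> [16, 19, 6, 24]
dequeue() returns 16 -> [19, 6, 24]
dequeue() returns 19 -> [6, 24]
dequeue() returns 6 -> [24]
Final queue (front to back): [24]


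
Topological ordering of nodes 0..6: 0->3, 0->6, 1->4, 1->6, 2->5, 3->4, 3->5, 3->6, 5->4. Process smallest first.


Kahn's algorithm, process smallest node first
Order: [0, 1, 2, 3, 5, 4, 6]


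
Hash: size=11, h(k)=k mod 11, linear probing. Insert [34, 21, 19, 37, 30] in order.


Insertions: 34->slot 1; 21->slot 10; 19->slot 8; 37->slot 4; 30->slot 9
Table: [None, 34, None, None, 37, None, None, None, 19, 30, 21]


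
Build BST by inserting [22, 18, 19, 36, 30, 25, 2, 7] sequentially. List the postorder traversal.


Root = 22; build tree by BST insertion.
Postorder traversal: [7, 2, 19, 18, 25, 30, 36, 22]


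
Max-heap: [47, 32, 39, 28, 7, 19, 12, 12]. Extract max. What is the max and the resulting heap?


Max = 47
Replace root with last, heapify down
Resulting heap: [39, 32, 19, 28, 7, 12, 12]


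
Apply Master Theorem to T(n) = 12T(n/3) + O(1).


a=12, b=3, c=0. log_3(12)=2.262 > c=0. Case 1: O(n^log_b(a)) = O(n^2.262)
Complexity: O(n^2.262)


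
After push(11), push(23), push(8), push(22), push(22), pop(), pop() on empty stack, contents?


push(11) -> [11]
push(23) -> [11, 23]
push(8) -> [11, 23, 8]
push(22) -> [11, 23, 8, 22]
push(22) -> [11, 23, 8, 22, 22]
pop() returns 22 -> [11, 23, 8, 22]
pop() returns 22 -> [11, 23, 8]
Final stack (bottom to top): [11, 23, 8]


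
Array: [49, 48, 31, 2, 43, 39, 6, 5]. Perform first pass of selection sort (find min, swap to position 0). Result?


After one pass: [2, 48, 31, 49, 43, 39, 6, 5]


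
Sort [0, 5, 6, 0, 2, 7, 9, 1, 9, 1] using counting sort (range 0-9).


Count array: [2, 2, 1, 0, 0, 1, 1, 1, 0, 2]
Reconstruct: [0, 0, 1, 1, 2, 5, 6, 7, 9, 9]


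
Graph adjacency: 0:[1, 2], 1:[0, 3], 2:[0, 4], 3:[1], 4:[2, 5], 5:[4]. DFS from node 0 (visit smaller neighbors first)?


DFS stack-based: start with [0]
Visit order: [0, 1, 3, 2, 4, 5]


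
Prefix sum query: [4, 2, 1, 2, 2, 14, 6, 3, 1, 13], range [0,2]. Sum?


Prefix sums: [0, 4, 6, 7, 9, 11, 25, 31, 34, 35, 48]
Sum[0..2] = prefix[3] - prefix[0] = 7 - 0 = 7


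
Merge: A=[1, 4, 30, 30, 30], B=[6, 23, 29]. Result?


Compare heads, take smaller each step.
Merged: [1, 4, 6, 23, 29, 30, 30, 30]


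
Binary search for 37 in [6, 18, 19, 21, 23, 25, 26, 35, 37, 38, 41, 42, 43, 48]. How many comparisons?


Search for 37:
[0,13] mid=6 arr[6]=26
[7,13] mid=10 arr[10]=41
[7,9] mid=8 arr[8]=37
Total: 3 comparisons


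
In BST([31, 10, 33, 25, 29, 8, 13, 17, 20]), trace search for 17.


BST root = 31
Search for 17: compare at each node
Path: [31, 10, 25, 13, 17]


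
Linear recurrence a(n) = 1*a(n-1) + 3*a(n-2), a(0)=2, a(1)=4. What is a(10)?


Build bottom-up:
...a(8)=1450, a(9)=3334, a(10)=1*3334+3*1450=7684


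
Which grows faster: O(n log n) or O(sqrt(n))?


sublinear grows slower than linearithmic
O(sqrt(n)) is asymptotically smaller; O(n log n) grows faster


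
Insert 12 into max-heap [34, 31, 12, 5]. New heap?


Append 12: [34, 31, 12, 5, 12]
Bubble up: no swaps needed
Result: [34, 31, 12, 5, 12]


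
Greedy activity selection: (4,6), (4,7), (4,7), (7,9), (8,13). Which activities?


Greedy: pick earliest-ending, then skip overlaps.
Selected (2 activities): [(4, 6), (7, 9)]


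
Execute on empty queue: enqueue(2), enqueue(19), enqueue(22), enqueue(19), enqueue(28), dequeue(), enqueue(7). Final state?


enqueue(2) -> [2]
enqueue(19) -> [2, 19]
enqueue(22) -> [2, 19, 22]
enqueue(19) -> [2, 19, 22, 19]
enqueue(28) -> [2, 19, 22, 19, 28]
dequeue() returns 2 -> [19, 22, 19, 28]
enqueue(7) -> [19, 22, 19, 28, 7]
Final queue (front to back): [19, 22, 19, 28, 7]


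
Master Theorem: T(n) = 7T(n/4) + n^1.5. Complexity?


a=7, b=4, c=1.5. log_4(7)=1.404 < c=1.5. Case 3: O(n^c) = O(n^1.500)
Complexity: O(n^1.500)


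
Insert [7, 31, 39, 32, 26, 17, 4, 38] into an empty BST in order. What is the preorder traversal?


Root = 7; build tree by BST insertion.
Preorder traversal: [7, 4, 31, 26, 17, 39, 32, 38]


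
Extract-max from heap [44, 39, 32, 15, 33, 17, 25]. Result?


Max = 44
Replace root with last, heapify down
Resulting heap: [39, 33, 32, 15, 25, 17]


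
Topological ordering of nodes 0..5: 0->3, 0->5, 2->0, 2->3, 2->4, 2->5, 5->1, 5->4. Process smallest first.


Kahn's algorithm, process smallest node first
Order: [2, 0, 3, 5, 1, 4]


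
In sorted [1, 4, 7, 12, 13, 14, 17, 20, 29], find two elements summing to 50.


Two pointers: lo=0, hi=8
No pair sums to 50


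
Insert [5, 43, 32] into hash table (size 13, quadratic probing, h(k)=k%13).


Insertions: 5->slot 5; 43->slot 4; 32->slot 6
Table: [None, None, None, None, 43, 5, 32, None, None, None, None, None, None]


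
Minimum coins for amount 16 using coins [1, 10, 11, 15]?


dp[0]=0; dp[i]=1+min(dp[i-c] for c in coins)
...dp[11]=1, dp[12]=2, dp[13]=3, dp[14]=4, dp[15]=1, dp[16]=2
Minimum coins for 16 = 2


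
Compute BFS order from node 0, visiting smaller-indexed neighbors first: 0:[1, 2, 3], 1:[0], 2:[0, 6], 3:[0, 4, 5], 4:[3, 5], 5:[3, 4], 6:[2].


BFS queue: start with [0]
Visit order: [0, 1, 2, 3, 6, 4, 5]


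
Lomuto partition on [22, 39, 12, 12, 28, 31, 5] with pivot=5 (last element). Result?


Elements <= 5 go left of pivot.
Result: [5, 39, 12, 12, 28, 31, 22], pivot at index 0


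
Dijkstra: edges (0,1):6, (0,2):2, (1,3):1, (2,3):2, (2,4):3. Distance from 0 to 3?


Dijkstra from 0:
Distances: {0: 0, 1: 5, 2: 2, 3: 4, 4: 5}
Shortest distance to 3 = 4, path = [0, 2, 3]


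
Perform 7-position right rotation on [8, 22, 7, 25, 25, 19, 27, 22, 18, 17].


Right rotate by 7: [25, 25, 19, 27, 22, 18, 17, 8, 22, 7]


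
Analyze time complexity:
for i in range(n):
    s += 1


Per nesting level: O(n) = O(n)
Complexity: O(n)


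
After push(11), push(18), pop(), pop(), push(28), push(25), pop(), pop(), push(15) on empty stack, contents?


push(11) -> [11]
push(18) -> [11, 18]
pop() returns 18 -> [11]
pop() returns 11 -> []
push(28) -> [28]
push(25) -> [28, 25]
pop() returns 25 -> [28]
pop() returns 28 -> []
push(15) -> [15]
Final stack (bottom to top): [15]


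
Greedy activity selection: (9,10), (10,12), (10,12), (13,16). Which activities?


Greedy: pick earliest-ending, then skip overlaps.
Selected (3 activities): [(9, 10), (10, 12), (13, 16)]


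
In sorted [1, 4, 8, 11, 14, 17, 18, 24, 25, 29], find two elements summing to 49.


Two pointers: lo=0, hi=9
Found pair: (24, 25) summing to 49


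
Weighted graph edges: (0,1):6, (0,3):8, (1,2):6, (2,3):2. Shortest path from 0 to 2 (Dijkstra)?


Dijkstra from 0:
Distances: {0: 0, 1: 6, 2: 10, 3: 8}
Shortest distance to 2 = 10, path = [0, 3, 2]


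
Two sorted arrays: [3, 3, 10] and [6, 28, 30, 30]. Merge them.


Compare heads, take smaller each step.
Merged: [3, 3, 6, 10, 28, 30, 30]


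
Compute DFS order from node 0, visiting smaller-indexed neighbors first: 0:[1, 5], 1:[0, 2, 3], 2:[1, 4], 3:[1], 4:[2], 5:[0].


DFS stack-based: start with [0]
Visit order: [0, 1, 2, 4, 3, 5]


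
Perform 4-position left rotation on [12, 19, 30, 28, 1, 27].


Left rotate by 4: [1, 27, 12, 19, 30, 28]


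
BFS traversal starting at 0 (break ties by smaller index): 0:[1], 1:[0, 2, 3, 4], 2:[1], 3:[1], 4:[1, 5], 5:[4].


BFS queue: start with [0]
Visit order: [0, 1, 2, 3, 4, 5]


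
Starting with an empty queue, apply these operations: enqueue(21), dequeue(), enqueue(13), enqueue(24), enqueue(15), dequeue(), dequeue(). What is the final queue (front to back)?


enqueue(21) -> [21]
dequeue() returns 21 -> []
enqueue(13) -> [13]
enqueue(24) -> [13, 24]
enqueue(15) -> [13, 24, 15]
dequeue() returns 13 -> [24, 15]
dequeue() returns 24 -> [15]
Final queue (front to back): [15]


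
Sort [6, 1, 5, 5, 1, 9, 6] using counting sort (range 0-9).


Count array: [0, 2, 0, 0, 0, 2, 2, 0, 0, 1]
Reconstruct: [1, 1, 5, 5, 6, 6, 9]


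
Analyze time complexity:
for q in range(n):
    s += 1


Per nesting level: O(n) = O(n)
Complexity: O(n)


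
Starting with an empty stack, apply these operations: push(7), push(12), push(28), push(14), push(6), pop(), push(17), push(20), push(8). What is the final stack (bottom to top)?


push(7) -> [7]
push(12) -> [7, 12]
push(28) -> [7, 12, 28]
push(14) -> [7, 12, 28, 14]
push(6) -> [7, 12, 28, 14, 6]
pop() returns 6 -> [7, 12, 28, 14]
push(17) -> [7, 12, 28, 14, 17]
push(20) -> [7, 12, 28, 14, 17, 20]
push(8) -> [7, 12, 28, 14, 17, 20, 8]
Final stack (bottom to top): [7, 12, 28, 14, 17, 20, 8]


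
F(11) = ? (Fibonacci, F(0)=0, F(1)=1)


F(n)=F(n-1)+F(n-2)
...F(9)=34, F(10)=55, F(11)=89


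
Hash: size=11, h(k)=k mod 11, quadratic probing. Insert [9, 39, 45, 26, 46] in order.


Insertions: 9->slot 9; 39->slot 6; 45->slot 1; 26->slot 4; 46->slot 2
Table: [None, 45, 46, None, 26, None, 39, None, None, 9, None]


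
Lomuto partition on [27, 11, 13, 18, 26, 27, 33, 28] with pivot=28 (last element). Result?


Elements <= 28 go left of pivot.
Result: [27, 11, 13, 18, 26, 27, 28, 33], pivot at index 6


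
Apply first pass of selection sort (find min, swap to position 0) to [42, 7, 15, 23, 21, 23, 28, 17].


After one pass: [7, 42, 15, 23, 21, 23, 28, 17]


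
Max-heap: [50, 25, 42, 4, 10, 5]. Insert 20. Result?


Append 20: [50, 25, 42, 4, 10, 5, 20]
Bubble up: no swaps needed
Result: [50, 25, 42, 4, 10, 5, 20]


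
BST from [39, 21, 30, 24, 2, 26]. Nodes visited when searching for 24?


BST root = 39
Search for 24: compare at each node
Path: [39, 21, 30, 24]


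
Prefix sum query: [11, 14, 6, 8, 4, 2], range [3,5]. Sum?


Prefix sums: [0, 11, 25, 31, 39, 43, 45]
Sum[3..5] = prefix[6] - prefix[3] = 45 - 31 = 14


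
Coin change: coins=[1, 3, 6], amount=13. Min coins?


dp[0]=0; dp[i]=1+min(dp[i-c] for c in coins)
...dp[8]=3, dp[9]=2, dp[10]=3, dp[11]=4, dp[12]=2, dp[13]=3
Minimum coins for 13 = 3


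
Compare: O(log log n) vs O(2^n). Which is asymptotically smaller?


double-logarithmic grows slower than exponential
O(log log n) is asymptotically smaller; O(2^n) grows faster


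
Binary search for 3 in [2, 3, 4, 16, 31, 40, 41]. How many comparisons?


Search for 3:
[0,6] mid=3 arr[3]=16
[0,2] mid=1 arr[1]=3
Total: 2 comparisons
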